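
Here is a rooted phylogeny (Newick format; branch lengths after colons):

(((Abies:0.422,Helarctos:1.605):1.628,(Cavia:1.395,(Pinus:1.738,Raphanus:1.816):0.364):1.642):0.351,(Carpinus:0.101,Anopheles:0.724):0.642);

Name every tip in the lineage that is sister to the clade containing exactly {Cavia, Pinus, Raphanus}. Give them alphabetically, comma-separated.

Abies, Helarctos

The clade containing exactly {Cavia, Pinus, Raphanus} attaches to the tree at the node subtending ((Abies,Helarctos),(Cavia,(Pinus,Raphanus))).
The other lineage descending from that same node — the sister group — is (Abies,Helarctos); its 2 tips in alphabetical order are the answer.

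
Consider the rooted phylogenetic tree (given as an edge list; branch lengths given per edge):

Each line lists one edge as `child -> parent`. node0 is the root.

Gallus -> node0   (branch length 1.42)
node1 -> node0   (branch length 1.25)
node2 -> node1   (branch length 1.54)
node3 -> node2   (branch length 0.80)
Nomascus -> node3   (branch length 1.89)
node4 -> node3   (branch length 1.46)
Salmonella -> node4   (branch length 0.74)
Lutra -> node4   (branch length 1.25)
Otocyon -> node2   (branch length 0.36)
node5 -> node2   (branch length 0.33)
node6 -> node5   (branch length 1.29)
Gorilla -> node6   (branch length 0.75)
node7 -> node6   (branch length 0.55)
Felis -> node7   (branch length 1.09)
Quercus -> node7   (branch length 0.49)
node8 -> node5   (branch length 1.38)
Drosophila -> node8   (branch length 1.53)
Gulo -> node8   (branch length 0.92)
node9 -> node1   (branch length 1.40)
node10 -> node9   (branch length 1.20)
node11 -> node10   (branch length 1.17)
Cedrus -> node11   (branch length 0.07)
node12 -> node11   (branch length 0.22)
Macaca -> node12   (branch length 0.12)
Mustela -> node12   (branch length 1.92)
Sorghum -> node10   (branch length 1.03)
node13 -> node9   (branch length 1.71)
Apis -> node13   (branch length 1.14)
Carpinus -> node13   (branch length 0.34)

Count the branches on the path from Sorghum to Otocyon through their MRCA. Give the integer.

5

The MRCA of Sorghum and Otocyon is the node subtending (((Nomascus,(Salmonella,Lutra)),Otocyon,((Gorilla,(Felis,Quercus)),(Drosophila,Gulo))),(((Cedrus,(Macaca,Mustela)),Sorghum),(Apis,Carpinus))).
From Sorghum up to that node: 3 branches. From Otocyon up to the same node: 2 branches. Total: 3 + 2 = 5.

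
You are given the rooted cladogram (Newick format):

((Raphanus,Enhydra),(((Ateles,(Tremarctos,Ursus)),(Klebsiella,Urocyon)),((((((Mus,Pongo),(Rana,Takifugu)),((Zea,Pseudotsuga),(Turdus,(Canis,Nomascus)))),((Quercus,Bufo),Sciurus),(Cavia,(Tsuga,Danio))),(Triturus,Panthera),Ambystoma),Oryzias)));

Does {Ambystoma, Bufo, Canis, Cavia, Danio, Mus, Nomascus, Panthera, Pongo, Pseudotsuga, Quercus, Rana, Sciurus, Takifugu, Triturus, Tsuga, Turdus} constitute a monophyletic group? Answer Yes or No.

No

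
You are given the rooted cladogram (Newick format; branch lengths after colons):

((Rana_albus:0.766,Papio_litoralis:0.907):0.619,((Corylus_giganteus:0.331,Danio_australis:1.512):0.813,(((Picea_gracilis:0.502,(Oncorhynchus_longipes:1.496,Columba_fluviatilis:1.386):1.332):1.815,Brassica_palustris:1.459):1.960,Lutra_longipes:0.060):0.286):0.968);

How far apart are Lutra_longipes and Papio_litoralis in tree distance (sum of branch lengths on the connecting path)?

2.840

The path runs Lutra_longipes → … → MRCA → … → Papio_litoralis; the MRCA is the root of the tree.
Branch lengths along that path: 0.060 + 0.286 + 0.968 + 0.619 + 0.907 = 2.840.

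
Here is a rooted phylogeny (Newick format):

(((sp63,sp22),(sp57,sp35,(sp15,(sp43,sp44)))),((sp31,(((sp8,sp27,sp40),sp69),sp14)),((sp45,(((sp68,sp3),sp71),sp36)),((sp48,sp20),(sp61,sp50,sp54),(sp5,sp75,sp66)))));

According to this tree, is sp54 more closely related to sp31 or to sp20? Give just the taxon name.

The MRCA of sp54 and sp20 subtends ((sp48,sp20),(sp61,sp50,sp54),(sp5,sp75,sp66)) (8 taxa).
The MRCA of sp54 and sp31 subtends ((sp31,(((sp8,sp27,sp40),sp69),sp14)),((sp45,(((sp68,sp3),sp71),sp36)),((sp48,sp20),(sp61,sp50,sp54),(sp5,sp75,sp66)))) (19 taxa).
The first is nested inside the second, so sp54 shares a more recent common ancestor with sp20.

sp20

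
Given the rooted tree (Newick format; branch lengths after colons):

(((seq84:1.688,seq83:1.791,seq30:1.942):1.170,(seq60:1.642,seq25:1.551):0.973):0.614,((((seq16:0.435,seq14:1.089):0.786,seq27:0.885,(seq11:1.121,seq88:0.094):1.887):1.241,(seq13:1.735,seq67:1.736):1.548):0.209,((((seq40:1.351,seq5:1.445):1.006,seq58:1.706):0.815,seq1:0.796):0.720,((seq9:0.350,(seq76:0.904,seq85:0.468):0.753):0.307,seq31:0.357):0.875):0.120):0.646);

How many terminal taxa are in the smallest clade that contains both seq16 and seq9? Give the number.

15

The MRCA of seq16 and seq9 is the node subtending ((((seq16,seq14),seq27,(seq11,seq88)),(seq13,seq67)),((((seq40,seq5),seq58),seq1),((seq9,(seq76,seq85)),seq31))).
That clade contains 15 terminal taxa: seq1, seq11, seq13, seq14, seq16, seq27, seq31, seq40, seq5, seq58, seq67, seq76, seq85, seq88, seq9.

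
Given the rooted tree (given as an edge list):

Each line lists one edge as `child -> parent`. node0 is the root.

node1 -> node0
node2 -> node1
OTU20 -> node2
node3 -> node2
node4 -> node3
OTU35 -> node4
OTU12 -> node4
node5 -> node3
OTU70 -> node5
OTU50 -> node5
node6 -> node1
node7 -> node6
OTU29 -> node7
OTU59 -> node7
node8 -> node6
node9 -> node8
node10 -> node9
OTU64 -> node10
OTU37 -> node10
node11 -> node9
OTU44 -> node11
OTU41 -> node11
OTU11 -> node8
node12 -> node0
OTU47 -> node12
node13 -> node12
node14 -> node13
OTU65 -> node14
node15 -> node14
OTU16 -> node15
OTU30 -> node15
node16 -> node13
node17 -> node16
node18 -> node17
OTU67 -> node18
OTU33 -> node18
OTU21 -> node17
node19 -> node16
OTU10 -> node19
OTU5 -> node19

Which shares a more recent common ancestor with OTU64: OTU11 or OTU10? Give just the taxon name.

The MRCA of OTU64 and OTU11 subtends (((OTU64,OTU37),(OTU44,OTU41)),OTU11) (5 taxa).
The MRCA of OTU64 and OTU10 is the root, subtending the entire tree (21 taxa).
The first is nested inside the second, so OTU64 shares a more recent common ancestor with OTU11.

OTU11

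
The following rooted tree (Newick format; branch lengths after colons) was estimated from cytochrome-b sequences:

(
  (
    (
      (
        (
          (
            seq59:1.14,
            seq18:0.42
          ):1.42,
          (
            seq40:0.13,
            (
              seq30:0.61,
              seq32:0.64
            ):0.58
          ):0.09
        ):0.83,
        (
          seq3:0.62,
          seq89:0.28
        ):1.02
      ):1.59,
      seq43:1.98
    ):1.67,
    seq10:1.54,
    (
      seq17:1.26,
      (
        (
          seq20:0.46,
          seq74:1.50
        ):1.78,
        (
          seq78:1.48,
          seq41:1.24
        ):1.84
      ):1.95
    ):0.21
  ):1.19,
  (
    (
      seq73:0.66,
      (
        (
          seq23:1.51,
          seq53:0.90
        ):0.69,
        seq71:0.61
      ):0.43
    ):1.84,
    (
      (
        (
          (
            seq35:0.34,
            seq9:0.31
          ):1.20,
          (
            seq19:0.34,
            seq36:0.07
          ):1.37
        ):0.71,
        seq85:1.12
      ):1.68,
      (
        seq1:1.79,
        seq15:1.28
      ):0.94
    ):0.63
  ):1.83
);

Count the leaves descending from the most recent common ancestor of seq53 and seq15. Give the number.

The MRCA of seq53 and seq15 is the node subtending ((seq73,((seq23,seq53),seq71)),((((seq35,seq9),(seq19,seq36)),seq85),(seq1,seq15))).
That clade contains 11 terminal taxa: seq1, seq15, seq19, seq23, seq35, seq36, seq53, seq71, seq73, seq85, seq9.

11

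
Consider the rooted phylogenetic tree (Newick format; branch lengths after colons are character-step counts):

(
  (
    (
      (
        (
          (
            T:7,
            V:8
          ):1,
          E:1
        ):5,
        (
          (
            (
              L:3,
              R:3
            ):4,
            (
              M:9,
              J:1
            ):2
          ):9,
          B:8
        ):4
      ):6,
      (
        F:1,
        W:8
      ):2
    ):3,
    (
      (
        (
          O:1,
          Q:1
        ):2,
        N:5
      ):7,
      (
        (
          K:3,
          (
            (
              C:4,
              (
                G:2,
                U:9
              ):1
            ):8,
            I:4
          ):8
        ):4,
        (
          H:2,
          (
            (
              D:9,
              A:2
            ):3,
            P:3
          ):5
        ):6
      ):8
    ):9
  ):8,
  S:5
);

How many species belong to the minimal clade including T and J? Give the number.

The MRCA of T and J is the node subtending (((T,V),E),(((L,R),(M,J)),B)).
That clade contains 8 terminal taxa: B, E, J, L, M, R, T, V.

8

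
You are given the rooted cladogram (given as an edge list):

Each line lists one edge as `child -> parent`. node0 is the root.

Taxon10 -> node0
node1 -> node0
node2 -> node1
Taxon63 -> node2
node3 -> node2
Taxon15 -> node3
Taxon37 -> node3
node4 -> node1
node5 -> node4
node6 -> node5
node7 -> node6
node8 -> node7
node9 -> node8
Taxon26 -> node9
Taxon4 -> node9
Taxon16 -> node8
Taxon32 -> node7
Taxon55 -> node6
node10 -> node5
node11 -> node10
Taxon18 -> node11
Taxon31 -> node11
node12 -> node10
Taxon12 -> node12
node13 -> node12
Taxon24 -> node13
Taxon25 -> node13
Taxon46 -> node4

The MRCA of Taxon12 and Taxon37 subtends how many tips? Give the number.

The MRCA of Taxon12 and Taxon37 is the node subtending ((Taxon63,(Taxon15,Taxon37)),((((((Taxon26,Taxon4),Taxon16),Taxon32),Taxon55),((Taxon18,Taxon31),(Taxon12,(Taxon24,Taxon25)))),Taxon46)).
That clade contains 14 terminal taxa: Taxon12, Taxon15, Taxon16, Taxon18, Taxon24, Taxon25, Taxon26, Taxon31, Taxon32, Taxon37, Taxon4, Taxon46, Taxon55, Taxon63.

14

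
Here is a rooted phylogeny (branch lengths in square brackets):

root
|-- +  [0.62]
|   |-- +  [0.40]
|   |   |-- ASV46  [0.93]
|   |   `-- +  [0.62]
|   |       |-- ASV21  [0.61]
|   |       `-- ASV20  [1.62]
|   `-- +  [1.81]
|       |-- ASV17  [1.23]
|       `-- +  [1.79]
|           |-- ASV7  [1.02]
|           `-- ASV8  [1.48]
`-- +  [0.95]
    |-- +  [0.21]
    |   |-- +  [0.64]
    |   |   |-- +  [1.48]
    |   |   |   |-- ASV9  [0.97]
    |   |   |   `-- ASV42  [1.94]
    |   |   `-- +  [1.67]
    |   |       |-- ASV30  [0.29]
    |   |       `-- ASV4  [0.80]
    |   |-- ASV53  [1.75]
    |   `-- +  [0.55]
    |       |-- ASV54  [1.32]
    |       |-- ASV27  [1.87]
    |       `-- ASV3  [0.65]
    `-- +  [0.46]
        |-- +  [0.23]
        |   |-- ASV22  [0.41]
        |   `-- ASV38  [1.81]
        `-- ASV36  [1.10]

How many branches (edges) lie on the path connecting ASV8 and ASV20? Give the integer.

6

The MRCA of ASV8 and ASV20 is the node subtending ((ASV46,(ASV21,ASV20)),(ASV17,(ASV7,ASV8))).
From ASV8 up to that node: 3 branches. From ASV20 up to the same node: 3 branches. Total: 3 + 3 = 6.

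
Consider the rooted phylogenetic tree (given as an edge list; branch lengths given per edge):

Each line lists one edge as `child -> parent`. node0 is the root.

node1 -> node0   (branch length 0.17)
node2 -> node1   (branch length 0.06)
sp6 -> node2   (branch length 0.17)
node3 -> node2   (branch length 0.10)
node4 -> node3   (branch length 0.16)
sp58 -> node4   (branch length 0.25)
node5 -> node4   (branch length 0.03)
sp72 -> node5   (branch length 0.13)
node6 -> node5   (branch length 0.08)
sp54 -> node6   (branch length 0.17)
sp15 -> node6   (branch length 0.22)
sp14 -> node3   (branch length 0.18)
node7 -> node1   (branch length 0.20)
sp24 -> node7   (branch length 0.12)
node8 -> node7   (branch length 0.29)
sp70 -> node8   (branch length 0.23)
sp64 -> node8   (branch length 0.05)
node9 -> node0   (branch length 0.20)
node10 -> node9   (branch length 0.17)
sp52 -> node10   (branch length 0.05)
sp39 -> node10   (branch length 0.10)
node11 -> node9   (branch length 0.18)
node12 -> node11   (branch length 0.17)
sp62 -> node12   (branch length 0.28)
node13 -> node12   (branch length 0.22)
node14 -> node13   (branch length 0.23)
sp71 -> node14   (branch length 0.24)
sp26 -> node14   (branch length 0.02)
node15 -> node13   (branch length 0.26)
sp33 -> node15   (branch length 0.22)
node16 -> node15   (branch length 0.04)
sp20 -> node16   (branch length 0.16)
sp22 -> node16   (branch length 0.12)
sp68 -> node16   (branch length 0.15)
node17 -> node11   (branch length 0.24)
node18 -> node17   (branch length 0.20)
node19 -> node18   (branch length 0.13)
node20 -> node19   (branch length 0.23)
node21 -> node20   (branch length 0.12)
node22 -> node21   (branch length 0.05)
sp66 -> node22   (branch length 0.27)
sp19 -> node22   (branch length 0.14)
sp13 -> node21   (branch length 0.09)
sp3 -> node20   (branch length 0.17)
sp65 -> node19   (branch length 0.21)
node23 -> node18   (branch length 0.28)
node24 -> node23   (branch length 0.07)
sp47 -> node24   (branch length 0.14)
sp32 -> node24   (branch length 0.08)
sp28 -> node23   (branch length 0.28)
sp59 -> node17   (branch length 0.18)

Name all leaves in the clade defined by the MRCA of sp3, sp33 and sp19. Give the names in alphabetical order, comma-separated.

sp13, sp19, sp20, sp22, sp26, sp28, sp3, sp32, sp33, sp47, sp59, sp62, sp65, sp66, sp68, sp71

Tracing sp3: it sits inside (((sp66,sp19),sp13),sp3).
Tracing sp33: it sits inside (sp33,(sp20,sp22,sp68)).
Tracing sp19: it sits inside (sp66,sp19).
The smallest clade enclosing all 3 is ((sp62,((sp71,sp26),(sp33,(sp20,sp22,sp68)))),((((((sp66,sp19),sp13),sp3),sp65),((sp47,sp32),sp28)),sp59)); the answer is its 16 terminal taxa in alphabetical order.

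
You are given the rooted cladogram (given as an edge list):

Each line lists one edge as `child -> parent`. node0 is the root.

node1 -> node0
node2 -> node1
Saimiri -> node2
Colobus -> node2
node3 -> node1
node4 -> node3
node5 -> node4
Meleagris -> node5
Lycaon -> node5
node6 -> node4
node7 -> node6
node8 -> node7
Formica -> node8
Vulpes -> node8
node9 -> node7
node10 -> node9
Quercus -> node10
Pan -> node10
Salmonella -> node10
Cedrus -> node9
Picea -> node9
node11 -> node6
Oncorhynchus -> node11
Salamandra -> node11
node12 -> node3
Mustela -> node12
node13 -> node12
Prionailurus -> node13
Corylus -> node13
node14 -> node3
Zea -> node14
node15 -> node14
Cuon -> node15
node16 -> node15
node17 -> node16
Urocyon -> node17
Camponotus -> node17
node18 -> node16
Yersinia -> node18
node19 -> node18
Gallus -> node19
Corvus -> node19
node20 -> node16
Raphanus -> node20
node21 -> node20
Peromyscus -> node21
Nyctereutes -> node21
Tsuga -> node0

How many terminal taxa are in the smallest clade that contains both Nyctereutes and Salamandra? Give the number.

24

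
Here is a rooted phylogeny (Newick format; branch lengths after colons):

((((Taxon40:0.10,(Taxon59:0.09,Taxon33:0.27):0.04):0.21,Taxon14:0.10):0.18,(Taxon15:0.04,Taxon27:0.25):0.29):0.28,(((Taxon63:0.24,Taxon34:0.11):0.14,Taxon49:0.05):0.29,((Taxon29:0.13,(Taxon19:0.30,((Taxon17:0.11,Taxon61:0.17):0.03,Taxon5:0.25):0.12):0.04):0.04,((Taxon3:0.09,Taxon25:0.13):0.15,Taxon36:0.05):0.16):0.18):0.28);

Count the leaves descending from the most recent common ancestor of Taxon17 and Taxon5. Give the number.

3

The MRCA of Taxon17 and Taxon5 is the node subtending ((Taxon17,Taxon61),Taxon5).
That clade contains 3 terminal taxa: Taxon17, Taxon5, Taxon61.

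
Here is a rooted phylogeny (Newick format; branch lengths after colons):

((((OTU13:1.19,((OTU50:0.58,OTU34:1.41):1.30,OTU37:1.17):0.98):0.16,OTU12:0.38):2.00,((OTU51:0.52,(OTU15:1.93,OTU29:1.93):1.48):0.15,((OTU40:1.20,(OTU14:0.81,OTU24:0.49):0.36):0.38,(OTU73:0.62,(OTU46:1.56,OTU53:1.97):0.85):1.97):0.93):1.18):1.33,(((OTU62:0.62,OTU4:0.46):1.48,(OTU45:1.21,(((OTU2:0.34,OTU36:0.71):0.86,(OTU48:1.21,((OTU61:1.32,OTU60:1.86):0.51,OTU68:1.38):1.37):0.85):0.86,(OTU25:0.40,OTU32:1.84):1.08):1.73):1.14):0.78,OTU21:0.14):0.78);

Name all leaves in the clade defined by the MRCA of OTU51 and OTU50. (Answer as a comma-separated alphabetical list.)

OTU12, OTU13, OTU14, OTU15, OTU24, OTU29, OTU34, OTU37, OTU40, OTU46, OTU50, OTU51, OTU53, OTU73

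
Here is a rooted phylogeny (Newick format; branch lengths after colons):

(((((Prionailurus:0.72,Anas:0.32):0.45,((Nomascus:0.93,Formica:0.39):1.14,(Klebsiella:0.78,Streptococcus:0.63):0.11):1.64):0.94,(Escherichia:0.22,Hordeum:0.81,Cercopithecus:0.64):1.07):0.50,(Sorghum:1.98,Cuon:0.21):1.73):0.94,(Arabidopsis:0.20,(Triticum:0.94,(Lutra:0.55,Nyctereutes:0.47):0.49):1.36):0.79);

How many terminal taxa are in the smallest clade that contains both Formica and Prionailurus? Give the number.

The MRCA of Formica and Prionailurus is the node subtending ((Prionailurus,Anas),((Nomascus,Formica),(Klebsiella,Streptococcus))).
That clade contains 6 terminal taxa: Anas, Formica, Klebsiella, Nomascus, Prionailurus, Streptococcus.

6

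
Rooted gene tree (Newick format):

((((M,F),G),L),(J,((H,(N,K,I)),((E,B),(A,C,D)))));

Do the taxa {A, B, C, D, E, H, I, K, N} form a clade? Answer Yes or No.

Yes

The most recent common ancestor of these taxa subtends ((H,(N,K,I)),((E,B),(A,C,D))).
That clade has exactly 9 tips — every listed taxon and nothing else — so the group is monophyletic.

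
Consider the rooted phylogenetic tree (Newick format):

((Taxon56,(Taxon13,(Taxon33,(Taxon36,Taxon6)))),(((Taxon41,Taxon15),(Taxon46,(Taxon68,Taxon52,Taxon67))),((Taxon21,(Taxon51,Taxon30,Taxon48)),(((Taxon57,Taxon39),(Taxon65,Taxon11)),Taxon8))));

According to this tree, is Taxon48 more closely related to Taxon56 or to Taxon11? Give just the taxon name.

Taxon11

The MRCA of Taxon48 and Taxon11 subtends ((Taxon21,(Taxon51,Taxon30,Taxon48)),(((Taxon57,Taxon39),(Taxon65,Taxon11)),Taxon8)) (9 taxa).
The MRCA of Taxon48 and Taxon56 is the root, subtending the entire tree (20 taxa).
The first is nested inside the second, so Taxon48 shares a more recent common ancestor with Taxon11.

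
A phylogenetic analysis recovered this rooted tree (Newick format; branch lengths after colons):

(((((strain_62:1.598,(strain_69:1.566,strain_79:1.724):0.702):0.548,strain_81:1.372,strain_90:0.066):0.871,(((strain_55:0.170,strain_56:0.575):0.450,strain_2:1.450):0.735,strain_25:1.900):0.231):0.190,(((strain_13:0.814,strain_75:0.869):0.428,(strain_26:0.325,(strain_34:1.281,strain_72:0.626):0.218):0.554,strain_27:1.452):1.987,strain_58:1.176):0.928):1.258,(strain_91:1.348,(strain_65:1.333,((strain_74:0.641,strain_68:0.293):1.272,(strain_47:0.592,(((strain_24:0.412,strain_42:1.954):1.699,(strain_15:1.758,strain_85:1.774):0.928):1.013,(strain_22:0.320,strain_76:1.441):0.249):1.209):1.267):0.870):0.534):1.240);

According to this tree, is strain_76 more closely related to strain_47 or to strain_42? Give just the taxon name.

The MRCA of strain_76 and strain_42 subtends (((strain_24,strain_42),(strain_15,strain_85)),(strain_22,strain_76)) (6 taxa).
The MRCA of strain_76 and strain_47 subtends (strain_47,(((strain_24,strain_42),(strain_15,strain_85)),(strain_22,strain_76))) (7 taxa).
The first is nested inside the second, so strain_76 shares a more recent common ancestor with strain_42.

strain_42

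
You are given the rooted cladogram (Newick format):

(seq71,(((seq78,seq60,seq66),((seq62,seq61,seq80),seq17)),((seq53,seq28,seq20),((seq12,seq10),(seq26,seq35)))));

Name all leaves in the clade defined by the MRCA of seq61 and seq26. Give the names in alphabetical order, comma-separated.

seq10, seq12, seq17, seq20, seq26, seq28, seq35, seq53, seq60, seq61, seq62, seq66, seq78, seq80

Tracing seq61: it sits inside (seq62,seq61,seq80).
Tracing seq26: it sits inside (seq26,seq35).
The smallest clade enclosing both is (((seq78,seq60,seq66),((seq62,seq61,seq80),seq17)),((seq53,seq28,seq20),((seq12,seq10),(seq26,seq35)))); the answer is its 14 terminal taxa in alphabetical order.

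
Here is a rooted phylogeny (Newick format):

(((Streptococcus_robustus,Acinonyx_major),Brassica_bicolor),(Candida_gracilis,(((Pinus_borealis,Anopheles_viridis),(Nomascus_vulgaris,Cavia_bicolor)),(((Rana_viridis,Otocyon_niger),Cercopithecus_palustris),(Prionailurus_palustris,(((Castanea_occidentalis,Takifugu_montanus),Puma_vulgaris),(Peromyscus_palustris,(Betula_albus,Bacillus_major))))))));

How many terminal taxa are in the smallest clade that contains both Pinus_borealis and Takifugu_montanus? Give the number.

The MRCA of Pinus_borealis and Takifugu_montanus is the node subtending (((Pinus_borealis,Anopheles_viridis),(Nomascus_vulgaris,Cavia_bicolor)),(((Rana_viridis,Otocyon_niger),Cercopithecus_palustris),(Prionailurus_palustris,(((Castanea_occidentalis,Takifugu_montanus),Puma_vulgaris),(Peromyscus_palustris,(Betula_albus,Bacillus_major)))))).
That clade contains 14 terminal taxa: Anopheles_viridis, Bacillus_major, Betula_albus, Castanea_occidentalis, Cavia_bicolor, Cercopithecus_palustris, Nomascus_vulgaris, Otocyon_niger, Peromyscus_palustris, Pinus_borealis, Prionailurus_palustris, Puma_vulgaris, Rana_viridis, Takifugu_montanus.

14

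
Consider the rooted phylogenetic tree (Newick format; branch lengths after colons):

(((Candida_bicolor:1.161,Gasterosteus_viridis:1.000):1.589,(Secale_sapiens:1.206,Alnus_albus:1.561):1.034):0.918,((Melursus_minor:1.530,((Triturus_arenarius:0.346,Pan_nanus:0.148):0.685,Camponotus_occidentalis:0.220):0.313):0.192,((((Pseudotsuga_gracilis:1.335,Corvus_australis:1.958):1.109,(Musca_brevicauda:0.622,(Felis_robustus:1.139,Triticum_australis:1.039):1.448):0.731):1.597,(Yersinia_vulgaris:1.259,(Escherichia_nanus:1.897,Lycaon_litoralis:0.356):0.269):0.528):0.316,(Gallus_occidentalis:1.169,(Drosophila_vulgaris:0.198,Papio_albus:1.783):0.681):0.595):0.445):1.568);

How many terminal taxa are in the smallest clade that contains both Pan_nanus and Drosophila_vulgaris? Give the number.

15

The MRCA of Pan_nanus and Drosophila_vulgaris is the node subtending ((Melursus_minor,((Triturus_arenarius,Pan_nanus),Camponotus_occidentalis)),((((Pseudotsuga_gracilis,Corvus_australis),(Musca_brevicauda,(Felis_robustus,Triticum_australis))),(Yersinia_vulgaris,(Escherichia_nanus,Lycaon_litoralis))),(Gallus_occidentalis,(Drosophila_vulgaris,Papio_albus)))).
That clade contains 15 terminal taxa: Camponotus_occidentalis, Corvus_australis, Drosophila_vulgaris, Escherichia_nanus, Felis_robustus, Gallus_occidentalis, Lycaon_litoralis, Melursus_minor, Musca_brevicauda, Pan_nanus, Papio_albus, Pseudotsuga_gracilis, Triticum_australis, Triturus_arenarius, Yersinia_vulgaris.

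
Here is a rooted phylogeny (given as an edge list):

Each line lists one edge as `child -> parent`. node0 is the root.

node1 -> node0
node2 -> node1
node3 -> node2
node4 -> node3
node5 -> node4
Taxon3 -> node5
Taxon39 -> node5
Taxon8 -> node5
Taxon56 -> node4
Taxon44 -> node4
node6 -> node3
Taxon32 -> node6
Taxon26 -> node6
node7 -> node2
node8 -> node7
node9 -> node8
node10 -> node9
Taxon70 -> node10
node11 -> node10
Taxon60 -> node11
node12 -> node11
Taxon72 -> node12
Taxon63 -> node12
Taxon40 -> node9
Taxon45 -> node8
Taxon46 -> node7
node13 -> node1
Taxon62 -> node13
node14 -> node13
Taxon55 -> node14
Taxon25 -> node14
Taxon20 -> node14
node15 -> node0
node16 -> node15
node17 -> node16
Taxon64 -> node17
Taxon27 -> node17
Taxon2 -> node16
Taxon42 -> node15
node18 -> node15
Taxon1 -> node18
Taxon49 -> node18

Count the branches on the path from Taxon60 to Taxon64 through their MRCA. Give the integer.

12

The MRCA of Taxon60 and Taxon64 is the root of the tree.
From Taxon60 up to that node: 8 branches. From Taxon64 up to the same node: 4 branches. Total: 8 + 4 = 12.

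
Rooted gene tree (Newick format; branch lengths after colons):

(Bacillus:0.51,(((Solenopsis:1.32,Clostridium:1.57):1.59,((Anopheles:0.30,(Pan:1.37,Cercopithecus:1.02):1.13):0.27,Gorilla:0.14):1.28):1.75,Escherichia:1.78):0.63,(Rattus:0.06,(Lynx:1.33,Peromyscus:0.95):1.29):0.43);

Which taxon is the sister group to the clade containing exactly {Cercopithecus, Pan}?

The clade containing exactly {Cercopithecus, Pan} attaches to the tree at the node subtending (Anopheles,(Pan,Cercopithecus)).
The other lineage descending from that same node — the sister group — is the single tip Anopheles.

Anopheles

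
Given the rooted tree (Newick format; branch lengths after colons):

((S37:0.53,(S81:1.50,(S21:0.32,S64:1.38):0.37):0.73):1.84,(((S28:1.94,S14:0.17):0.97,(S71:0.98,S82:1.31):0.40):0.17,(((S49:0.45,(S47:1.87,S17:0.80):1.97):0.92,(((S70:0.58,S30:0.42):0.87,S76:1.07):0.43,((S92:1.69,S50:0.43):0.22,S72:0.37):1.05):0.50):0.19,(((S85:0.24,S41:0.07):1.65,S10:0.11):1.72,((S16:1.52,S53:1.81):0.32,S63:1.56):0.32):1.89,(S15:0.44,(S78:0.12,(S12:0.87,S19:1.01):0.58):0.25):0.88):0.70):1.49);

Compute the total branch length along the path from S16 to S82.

6.63

The path runs S16 → … → MRCA → … → S82; the MRCA is the node subtending (((S28,S14),(S71,S82)),(((S49,(S47,S17)),(((S70,S30),S76),((S92,S50),S72))),(((S85,S41),S10),((S16,S53),S63)),(S15,(S78,(S12,S19))))).
Branch lengths along that path: 1.52 + 0.32 + 0.32 + 1.89 + 0.70 + 0.17 + 0.40 + 1.31 = 6.63.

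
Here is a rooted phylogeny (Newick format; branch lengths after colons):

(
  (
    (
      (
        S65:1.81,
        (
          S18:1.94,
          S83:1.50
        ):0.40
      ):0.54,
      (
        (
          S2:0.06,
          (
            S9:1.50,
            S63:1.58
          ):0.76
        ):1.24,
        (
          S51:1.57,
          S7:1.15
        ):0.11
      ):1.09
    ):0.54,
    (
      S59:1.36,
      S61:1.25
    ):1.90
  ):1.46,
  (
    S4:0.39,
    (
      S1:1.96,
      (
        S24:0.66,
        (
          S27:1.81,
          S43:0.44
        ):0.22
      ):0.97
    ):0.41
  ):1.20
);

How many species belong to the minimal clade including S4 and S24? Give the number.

5

The MRCA of S4 and S24 is the node subtending (S4,(S1,(S24,(S27,S43)))).
That clade contains 5 terminal taxa: S1, S24, S27, S4, S43.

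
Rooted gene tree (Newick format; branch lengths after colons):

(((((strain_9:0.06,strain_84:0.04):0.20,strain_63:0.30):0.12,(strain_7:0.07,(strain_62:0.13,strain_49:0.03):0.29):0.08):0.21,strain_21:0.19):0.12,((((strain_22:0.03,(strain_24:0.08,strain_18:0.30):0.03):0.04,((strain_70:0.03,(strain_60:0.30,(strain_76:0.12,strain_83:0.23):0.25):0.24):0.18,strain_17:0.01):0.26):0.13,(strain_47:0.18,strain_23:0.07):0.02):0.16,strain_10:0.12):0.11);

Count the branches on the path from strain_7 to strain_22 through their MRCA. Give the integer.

9

The MRCA of strain_7 and strain_22 is the root of the tree.
From strain_7 up to that node: 4 branches. From strain_22 up to the same node: 5 branches. Total: 4 + 5 = 9.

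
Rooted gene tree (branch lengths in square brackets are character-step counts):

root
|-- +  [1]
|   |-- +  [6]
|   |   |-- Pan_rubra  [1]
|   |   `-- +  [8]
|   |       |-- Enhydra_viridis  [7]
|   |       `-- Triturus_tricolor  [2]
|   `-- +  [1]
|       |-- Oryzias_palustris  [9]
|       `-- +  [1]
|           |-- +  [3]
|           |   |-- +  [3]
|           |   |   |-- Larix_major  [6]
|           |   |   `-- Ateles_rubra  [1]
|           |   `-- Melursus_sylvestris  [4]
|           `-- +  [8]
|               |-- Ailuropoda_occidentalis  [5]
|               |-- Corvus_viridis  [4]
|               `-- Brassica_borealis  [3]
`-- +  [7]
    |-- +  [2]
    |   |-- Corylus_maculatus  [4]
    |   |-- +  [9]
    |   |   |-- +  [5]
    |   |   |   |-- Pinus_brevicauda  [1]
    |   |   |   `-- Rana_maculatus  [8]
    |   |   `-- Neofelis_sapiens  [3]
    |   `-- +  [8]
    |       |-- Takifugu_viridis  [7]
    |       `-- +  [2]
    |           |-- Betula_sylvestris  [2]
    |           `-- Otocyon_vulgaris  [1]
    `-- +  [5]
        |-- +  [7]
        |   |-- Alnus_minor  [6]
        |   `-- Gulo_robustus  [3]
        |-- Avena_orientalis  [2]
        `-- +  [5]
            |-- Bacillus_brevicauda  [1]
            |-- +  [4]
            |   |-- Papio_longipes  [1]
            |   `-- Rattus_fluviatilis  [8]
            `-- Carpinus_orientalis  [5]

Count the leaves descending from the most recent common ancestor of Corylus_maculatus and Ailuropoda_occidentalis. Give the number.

24

The MRCA of Corylus_maculatus and Ailuropoda_occidentalis is the root, so the clade is the entire tree.
That clade contains 24 terminal taxa: Ailuropoda_occidentalis, Alnus_minor, Ateles_rubra, Avena_orientalis, Bacillus_brevicauda, Betula_sylvestris, Brassica_borealis, Carpinus_orientalis, Corvus_viridis, Corylus_maculatus, Enhydra_viridis, Gulo_robustus, Larix_major, Melursus_sylvestris, Neofelis_sapiens, Oryzias_palustris, Otocyon_vulgaris, Pan_rubra, Papio_longipes, Pinus_brevicauda, Rana_maculatus, Rattus_fluviatilis, Takifugu_viridis, Triturus_tricolor.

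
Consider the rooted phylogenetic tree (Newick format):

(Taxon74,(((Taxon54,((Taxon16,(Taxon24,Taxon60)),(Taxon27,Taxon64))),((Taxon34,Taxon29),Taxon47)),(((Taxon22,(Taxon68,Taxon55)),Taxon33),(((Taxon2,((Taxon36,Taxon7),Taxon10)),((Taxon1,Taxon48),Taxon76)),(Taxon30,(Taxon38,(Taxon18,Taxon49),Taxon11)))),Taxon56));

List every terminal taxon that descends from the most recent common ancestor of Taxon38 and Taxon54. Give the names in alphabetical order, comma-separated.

Taxon1, Taxon10, Taxon11, Taxon16, Taxon18, Taxon2, Taxon22, Taxon24, Taxon27, Taxon29, Taxon30, Taxon33, Taxon34, Taxon36, Taxon38, Taxon47, Taxon48, Taxon49, Taxon54, Taxon55, Taxon56, Taxon60, Taxon64, Taxon68, Taxon7, Taxon76

Tracing Taxon38: it sits inside (Taxon38,(Taxon18,Taxon49),Taxon11).
Tracing Taxon54: it sits inside (Taxon54,((Taxon16,(Taxon24,Taxon60)),(Taxon27,Taxon64))).
The smallest clade enclosing both is (((Taxon54,((Taxon16,(Taxon24,Taxon60)),(Taxon27,Taxon64))),((Taxon34,Taxon29),Taxon47)),(((Taxon22,(Taxon68,Taxon55)),Taxon33),(((Taxon2,((Taxon36,Taxon7),Taxon10)),((Taxon1,Taxon48),Taxon76)),(Taxon30,(Taxon38,(Taxon18,Taxon49),Taxon11)))),Taxon56); the answer is its 26 terminal taxa in alphabetical order.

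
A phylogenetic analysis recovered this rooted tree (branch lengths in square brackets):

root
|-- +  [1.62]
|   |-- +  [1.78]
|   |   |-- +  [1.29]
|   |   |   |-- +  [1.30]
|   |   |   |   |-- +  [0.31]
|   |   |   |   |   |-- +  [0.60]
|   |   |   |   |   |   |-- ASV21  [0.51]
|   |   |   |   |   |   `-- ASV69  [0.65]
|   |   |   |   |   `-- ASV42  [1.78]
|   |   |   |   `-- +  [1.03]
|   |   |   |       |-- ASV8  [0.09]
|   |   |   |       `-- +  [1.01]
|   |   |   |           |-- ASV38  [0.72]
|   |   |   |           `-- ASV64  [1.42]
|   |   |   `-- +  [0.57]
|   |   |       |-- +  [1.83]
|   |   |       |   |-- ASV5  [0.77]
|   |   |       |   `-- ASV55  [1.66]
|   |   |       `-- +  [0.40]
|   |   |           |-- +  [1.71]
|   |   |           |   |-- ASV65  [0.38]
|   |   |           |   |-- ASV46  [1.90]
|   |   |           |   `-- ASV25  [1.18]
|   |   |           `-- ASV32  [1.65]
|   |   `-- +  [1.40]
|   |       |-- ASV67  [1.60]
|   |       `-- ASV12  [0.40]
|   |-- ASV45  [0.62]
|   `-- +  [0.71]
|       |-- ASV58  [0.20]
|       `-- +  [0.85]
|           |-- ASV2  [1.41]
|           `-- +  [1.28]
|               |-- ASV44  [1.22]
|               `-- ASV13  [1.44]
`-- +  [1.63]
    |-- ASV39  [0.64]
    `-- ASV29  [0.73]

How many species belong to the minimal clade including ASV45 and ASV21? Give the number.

19

The MRCA of ASV45 and ASV21 is the node subtending ((((((ASV21,ASV69),ASV42),(ASV8,(ASV38,ASV64))),((ASV5,ASV55),((ASV65,ASV46,ASV25),ASV32))),(ASV67,ASV12)),ASV45,(ASV58,(ASV2,(ASV44,ASV13)))).
That clade contains 19 terminal taxa: ASV12, ASV13, ASV2, ASV21, ASV25, ASV32, ASV38, ASV42, ASV44, ASV45, ASV46, ASV5, ASV55, ASV58, ASV64, ASV65, ASV67, ASV69, ASV8.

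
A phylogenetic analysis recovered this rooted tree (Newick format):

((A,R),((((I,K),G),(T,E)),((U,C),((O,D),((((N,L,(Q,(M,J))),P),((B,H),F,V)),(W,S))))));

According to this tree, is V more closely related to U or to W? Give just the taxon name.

W

The MRCA of V and W subtends ((((N,L,(Q,(M,J))),P),((B,H),F,V)),(W,S)) (12 taxa).
The MRCA of V and U subtends ((U,C),((O,D),((((N,L,(Q,(M,J))),P),((B,H),F,V)),(W,S)))) (16 taxa).
The first is nested inside the second, so V shares a more recent common ancestor with W.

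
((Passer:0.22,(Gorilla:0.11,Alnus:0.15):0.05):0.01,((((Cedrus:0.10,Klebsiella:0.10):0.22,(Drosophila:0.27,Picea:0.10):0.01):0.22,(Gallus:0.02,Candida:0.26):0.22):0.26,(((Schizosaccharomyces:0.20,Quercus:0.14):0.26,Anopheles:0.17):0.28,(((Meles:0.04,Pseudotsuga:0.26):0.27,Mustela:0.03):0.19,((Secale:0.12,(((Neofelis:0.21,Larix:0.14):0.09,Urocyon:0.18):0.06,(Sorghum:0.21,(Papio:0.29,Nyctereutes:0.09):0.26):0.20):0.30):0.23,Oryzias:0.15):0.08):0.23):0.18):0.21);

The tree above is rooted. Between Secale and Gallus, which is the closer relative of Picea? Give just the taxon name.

The MRCA of Picea and Gallus subtends (((Cedrus,Klebsiella),(Drosophila,Picea)),(Gallus,Candida)) (6 taxa).
The MRCA of Picea and Secale subtends ((((Cedrus,Klebsiella),(Drosophila,Picea)),(Gallus,Candida)),(((Schizosaccharomyces,Quercus),Anopheles),(((Meles,Pseudotsuga),Mustela),((Secale,(((Neofelis,Larix),Urocyon),(Sorghum,(Papio,Nyctereutes)))),Oryzias)))) (20 taxa).
The first is nested inside the second, so Picea shares a more recent common ancestor with Gallus.

Gallus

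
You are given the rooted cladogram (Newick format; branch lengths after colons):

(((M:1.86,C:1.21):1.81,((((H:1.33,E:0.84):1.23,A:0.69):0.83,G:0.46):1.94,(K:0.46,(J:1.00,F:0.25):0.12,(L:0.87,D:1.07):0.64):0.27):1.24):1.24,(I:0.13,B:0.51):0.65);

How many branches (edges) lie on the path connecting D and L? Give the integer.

2

The MRCA of D and L is the node subtending (L,D).
From D up to that node: 1 branch. From L up to the same node: 1 branch. Total: 1 + 1 = 2.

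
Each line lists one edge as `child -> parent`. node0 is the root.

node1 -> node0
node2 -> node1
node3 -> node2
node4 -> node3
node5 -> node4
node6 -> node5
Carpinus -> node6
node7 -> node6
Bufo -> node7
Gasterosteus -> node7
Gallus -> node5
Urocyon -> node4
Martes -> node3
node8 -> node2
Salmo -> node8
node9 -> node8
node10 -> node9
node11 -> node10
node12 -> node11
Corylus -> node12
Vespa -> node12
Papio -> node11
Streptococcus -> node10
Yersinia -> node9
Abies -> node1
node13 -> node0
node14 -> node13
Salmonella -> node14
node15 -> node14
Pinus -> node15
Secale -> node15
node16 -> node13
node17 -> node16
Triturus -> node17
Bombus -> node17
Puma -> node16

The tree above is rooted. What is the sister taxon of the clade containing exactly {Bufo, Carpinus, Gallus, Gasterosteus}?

Urocyon

The clade containing exactly {Bufo, Carpinus, Gallus, Gasterosteus} attaches to the tree at the node subtending (((Carpinus,(Bufo,Gasterosteus)),Gallus),Urocyon).
The other lineage descending from that same node — the sister group — is the single tip Urocyon.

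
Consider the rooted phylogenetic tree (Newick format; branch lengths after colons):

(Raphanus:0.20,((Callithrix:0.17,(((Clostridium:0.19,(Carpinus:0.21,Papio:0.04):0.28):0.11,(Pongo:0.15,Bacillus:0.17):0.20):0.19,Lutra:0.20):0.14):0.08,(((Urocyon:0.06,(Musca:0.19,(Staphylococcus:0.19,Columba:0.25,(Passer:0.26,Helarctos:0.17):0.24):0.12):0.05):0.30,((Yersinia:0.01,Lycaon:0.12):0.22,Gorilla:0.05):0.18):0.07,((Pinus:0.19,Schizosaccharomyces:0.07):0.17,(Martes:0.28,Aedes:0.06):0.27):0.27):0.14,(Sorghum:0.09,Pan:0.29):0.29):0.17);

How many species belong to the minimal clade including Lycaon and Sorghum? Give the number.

22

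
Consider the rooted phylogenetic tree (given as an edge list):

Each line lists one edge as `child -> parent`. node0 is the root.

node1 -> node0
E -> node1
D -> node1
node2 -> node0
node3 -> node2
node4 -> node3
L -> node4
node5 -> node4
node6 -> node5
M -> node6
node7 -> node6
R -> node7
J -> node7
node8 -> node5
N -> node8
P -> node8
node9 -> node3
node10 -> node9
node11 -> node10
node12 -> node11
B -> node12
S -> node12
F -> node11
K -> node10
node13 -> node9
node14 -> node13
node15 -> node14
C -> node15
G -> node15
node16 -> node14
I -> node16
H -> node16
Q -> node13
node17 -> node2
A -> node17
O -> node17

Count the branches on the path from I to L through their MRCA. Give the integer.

7

The MRCA of I and L is the node subtending ((L,((M,(R,J)),(N,P))),((((B,S),F),K),(((C,G),(I,H)),Q))).
From I up to that node: 5 branches. From L up to the same node: 2 branches. Total: 5 + 2 = 7.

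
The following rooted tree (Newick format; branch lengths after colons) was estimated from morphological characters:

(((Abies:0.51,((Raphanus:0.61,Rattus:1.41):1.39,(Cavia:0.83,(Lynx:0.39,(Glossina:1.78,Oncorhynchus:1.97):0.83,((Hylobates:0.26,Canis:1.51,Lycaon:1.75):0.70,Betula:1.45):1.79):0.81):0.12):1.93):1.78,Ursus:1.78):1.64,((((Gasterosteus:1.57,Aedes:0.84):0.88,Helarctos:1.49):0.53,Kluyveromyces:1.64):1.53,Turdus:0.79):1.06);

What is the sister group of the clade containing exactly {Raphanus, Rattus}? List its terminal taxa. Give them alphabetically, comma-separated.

Betula, Canis, Cavia, Glossina, Hylobates, Lycaon, Lynx, Oncorhynchus

The clade containing exactly {Raphanus, Rattus} attaches to the tree at the node subtending ((Raphanus,Rattus),(Cavia,(Lynx,(Glossina,Oncorhynchus),((Hylobates,Canis,Lycaon),Betula)))).
The other lineage descending from that same node — the sister group — is (Cavia,(Lynx,(Glossina,Oncorhynchus),((Hylobates,Canis,Lycaon),Betula))); its 8 tips in alphabetical order are the answer.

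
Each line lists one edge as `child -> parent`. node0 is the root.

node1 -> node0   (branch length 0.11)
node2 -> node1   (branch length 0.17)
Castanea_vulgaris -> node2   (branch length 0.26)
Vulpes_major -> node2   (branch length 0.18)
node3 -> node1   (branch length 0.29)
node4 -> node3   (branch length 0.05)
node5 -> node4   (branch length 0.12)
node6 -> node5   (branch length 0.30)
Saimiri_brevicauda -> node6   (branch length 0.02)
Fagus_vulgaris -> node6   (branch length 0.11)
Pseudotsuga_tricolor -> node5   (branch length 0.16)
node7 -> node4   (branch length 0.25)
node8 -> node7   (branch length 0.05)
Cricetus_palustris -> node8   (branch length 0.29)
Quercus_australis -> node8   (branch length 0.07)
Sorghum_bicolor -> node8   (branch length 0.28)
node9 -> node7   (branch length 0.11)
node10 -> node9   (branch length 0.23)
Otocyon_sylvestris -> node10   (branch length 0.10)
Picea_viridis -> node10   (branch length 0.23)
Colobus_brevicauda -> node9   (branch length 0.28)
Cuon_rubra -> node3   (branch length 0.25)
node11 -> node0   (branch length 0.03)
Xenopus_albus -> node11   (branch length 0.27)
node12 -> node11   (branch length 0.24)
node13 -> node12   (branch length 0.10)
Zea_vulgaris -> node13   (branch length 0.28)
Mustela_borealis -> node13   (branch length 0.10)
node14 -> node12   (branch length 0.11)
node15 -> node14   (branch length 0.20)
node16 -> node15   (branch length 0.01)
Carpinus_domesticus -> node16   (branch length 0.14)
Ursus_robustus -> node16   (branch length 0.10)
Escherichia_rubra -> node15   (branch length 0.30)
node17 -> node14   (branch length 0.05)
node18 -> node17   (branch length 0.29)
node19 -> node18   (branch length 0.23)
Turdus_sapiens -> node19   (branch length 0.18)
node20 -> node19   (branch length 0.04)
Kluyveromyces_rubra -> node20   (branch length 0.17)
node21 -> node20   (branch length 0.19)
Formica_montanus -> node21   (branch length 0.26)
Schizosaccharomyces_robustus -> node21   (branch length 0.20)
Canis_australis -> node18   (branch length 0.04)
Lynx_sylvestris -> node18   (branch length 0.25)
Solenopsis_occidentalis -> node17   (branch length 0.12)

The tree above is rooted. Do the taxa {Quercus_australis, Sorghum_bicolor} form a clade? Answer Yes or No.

No

The MRCA of the listed taxa subtends (Cricetus_palustris,Quercus_australis,Sorghum_bicolor).
That clade also contains Cricetus_palustris, which is not in the proposed group, so the group is not monophyletic.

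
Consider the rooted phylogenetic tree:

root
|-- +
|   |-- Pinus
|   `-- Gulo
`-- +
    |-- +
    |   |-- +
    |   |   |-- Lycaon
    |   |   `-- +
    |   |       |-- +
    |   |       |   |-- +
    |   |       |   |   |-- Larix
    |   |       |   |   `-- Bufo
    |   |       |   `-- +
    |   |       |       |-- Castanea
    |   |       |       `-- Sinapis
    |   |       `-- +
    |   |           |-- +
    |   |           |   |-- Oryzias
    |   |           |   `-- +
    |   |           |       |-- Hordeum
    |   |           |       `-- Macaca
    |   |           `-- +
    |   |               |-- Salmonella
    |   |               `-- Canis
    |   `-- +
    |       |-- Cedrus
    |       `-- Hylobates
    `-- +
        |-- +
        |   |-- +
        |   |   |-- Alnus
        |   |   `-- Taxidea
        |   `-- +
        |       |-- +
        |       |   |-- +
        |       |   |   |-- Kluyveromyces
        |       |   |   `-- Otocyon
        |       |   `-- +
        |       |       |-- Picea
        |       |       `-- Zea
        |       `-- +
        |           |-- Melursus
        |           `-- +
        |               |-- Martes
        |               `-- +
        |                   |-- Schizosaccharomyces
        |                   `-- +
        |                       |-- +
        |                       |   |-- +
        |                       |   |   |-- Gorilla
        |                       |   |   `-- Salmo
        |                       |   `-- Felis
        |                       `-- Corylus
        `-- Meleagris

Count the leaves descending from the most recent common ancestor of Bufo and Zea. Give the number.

The MRCA of Bufo and Zea is the node subtending (((Lycaon,(((Larix,Bufo),(Castanea,Sinapis)),((Oryzias,(Hordeum,Macaca)),(Salmonella,Canis)))),(Cedrus,Hylobates)),(((Alnus,Taxidea),(((Kluyveromyces,Otocyon),(Picea,Zea)),(Melursus,(Martes,(Schizosaccharomyces,(((Gorilla,Salmo),Felis),Corylus)))))),Meleagris)).
That clade contains 26 terminal taxa: Alnus, Bufo, Canis, Castanea, Cedrus, Corylus, Felis, Gorilla, Hordeum, Hylobates, Kluyveromyces, Larix, Lycaon, Macaca, Martes, Meleagris, Melursus, Oryzias, Otocyon, Picea, Salmo, Salmonella, Schizosaccharomyces, Sinapis, Taxidea, Zea.

26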